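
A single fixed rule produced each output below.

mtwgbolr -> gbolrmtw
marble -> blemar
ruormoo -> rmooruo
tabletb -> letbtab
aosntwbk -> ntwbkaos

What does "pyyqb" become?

qbpyy

The pattern: move the first 3 characters to the end (rotate left by 3).
Applying that to "pyyqb" gives "qbpyy".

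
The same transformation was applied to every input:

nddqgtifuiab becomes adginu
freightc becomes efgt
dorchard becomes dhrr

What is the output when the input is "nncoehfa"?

The pattern: keep every other character starting from the first (positions 1st, 3rd, 5th, ...), then sort the characters into alphabetical order.
Doing the same to "nncoehfa": "cefn".

cefn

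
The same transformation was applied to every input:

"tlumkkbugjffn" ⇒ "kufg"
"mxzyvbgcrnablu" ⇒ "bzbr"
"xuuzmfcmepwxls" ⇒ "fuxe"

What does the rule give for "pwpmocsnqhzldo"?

cplq

In each case the input is transformed by: keep one character in every 3, starting at position 3 (positions 3rd, 6th, 9th, ...), then swap each adjacent pair of characters (1↔2, 3↔4, ...).
Starting from "pwpmocsnqhzldo": after the first operation, "pcql"; after the second, "cplq".
(Check on "tlumkkbugjffn": → "ukgf" → "kufg" ✓)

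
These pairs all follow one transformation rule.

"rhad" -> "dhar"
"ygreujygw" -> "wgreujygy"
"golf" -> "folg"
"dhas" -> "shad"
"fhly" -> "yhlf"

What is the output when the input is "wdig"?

Each output is the input with this applied: swap the first and last characters.
Doing the same to "wdig": "gdiw".

gdiw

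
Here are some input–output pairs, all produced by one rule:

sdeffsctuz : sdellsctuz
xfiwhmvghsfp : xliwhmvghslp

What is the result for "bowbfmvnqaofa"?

In each case the input is transformed by: replace every "f" with "l".
On "bowbfmvnqaofa" that produces "bowblmvnqaola".

bowblmvnqaola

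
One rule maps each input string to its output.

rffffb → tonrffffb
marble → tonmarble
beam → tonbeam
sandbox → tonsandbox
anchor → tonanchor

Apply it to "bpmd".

In each case the input is transformed by: prepend "ton".
"bpmd" → "tonbpmd".

tonbpmd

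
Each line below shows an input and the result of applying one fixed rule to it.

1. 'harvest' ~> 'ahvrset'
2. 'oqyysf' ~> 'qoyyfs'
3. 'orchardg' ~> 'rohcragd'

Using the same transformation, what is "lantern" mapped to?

The pattern: swap each adjacent pair of characters (1↔2, 3↔4, ...).
Doing the same to "lantern": "altnren".

altnren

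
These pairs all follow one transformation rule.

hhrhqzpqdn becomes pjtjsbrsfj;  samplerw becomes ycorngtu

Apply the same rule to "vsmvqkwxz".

Each output is the input with this applied: swap the first and last characters, then shift every letter 2 places forward in the alphabet (wrapping around).
Starting from "vsmvqkwxz": after the first operation, "zsmvqkwxv"; after the second, "buoxsmyzx".

buoxsmyzx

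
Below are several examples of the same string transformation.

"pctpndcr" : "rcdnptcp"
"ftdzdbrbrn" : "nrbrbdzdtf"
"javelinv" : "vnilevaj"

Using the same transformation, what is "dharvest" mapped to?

tsevrahd

Each output is the input with this applied: reverse the string.
Doing the same to "dharvest": "tsevrahd".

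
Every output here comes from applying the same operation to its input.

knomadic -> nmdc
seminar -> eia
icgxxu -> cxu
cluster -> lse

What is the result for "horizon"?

The pattern: keep every other character starting from the second (positions 2nd, 4th, 6th, ...).
On "horizon" that produces "oio".

oio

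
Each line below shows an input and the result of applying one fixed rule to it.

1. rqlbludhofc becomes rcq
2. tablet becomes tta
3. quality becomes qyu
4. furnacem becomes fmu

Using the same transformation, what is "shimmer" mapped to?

srh

What's happening: take characters alternately from the front and the back (1st, last, 2nd, 2nd-last, ...), then keep only the first 3 characters.
For "shimmer" the result is "srh".
(Check on "rqlbludhofc": → "rcqflobhldu" → "rcq" ✓)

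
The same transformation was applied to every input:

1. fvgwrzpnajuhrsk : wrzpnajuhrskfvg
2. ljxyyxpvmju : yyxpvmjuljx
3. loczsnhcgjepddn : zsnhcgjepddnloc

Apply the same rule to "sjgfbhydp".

fbhydpsjg

The transformation: move the first 3 characters to the end (rotate left by 3).
For "sjgfbhydp" the result is "fbhydpsjg".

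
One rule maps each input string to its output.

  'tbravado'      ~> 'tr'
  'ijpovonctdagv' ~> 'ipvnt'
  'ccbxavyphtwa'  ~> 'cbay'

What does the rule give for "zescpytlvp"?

zsp

Looking at the pairs, the operation is to keep every other character starting from the first (positions 1st, 3rd, 5th, ...), then delete the last 2 characters.
Starting from "zescpytlvp": after the first operation, "zsptv"; after the second, "zsp".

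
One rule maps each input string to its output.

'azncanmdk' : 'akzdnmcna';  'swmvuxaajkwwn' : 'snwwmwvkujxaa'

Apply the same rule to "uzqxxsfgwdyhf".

ufzhqyxdxwsgf

The transformation: take characters alternately from the front and the back (1st, last, 2nd, 2nd-last, ...).
"uzqxxsfgwdyhf" → "ufzhqyxdxwsgf".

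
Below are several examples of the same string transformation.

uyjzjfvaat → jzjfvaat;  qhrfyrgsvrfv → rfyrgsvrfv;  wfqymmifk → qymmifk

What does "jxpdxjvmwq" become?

pdxjvmwq

In each case the input is transformed by: delete the first 2 characters.
For "jxpdxjvmwq" the result is "pdxjvmwq".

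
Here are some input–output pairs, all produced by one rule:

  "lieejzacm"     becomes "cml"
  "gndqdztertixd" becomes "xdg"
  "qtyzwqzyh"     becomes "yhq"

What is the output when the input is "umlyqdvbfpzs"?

zsu

Each output is the input with this applied: move the last 2 characters to the front (rotate right by 2), then keep only the first 3 characters.
Starting from "umlyqdvbfpzs": after the first operation, "zsumlyqdvbfp"; after the second, "zsu".
(Check on "lieejzacm": → "cmlieejza" → "cml" ✓)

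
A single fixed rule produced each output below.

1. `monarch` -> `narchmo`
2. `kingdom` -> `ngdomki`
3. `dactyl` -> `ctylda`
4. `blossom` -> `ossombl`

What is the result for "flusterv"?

Each output is the input with this applied: move the first 2 characters to the end (rotate left by 2).
Applying that to "flusterv" gives "ustervfl".

ustervfl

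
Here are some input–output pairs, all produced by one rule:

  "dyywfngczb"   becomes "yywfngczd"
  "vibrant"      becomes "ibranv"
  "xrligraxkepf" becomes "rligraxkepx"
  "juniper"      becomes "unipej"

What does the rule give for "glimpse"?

limpsg

Rule — swap the first and last characters, then delete the first character.
On "glimpse" that produces "limpsg".
(Check on "juniper": → "runipej" → "unipej" ✓)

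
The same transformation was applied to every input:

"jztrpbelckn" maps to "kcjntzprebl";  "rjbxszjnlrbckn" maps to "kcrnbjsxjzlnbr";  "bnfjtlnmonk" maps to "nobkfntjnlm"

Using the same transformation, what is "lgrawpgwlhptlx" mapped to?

ltlxrgwagplwph

Each output is the input with this applied: move the last 3 characters to the front (rotate right by 3), then swap each adjacent pair of characters (1↔2, 3↔4, ...).
Working it through for "lgrawpgwlhptlx": intermediate "tlxlgrawpgwlhp", final "ltlxrgwagplwph".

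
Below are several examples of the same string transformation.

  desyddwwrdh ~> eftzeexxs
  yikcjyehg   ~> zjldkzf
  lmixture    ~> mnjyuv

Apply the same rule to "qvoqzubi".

rwprav

The pattern: delete the last 2 characters, then shift every letter 1 place forward in the alphabet (wrapping around).
On "qvoqzubi" that produces "rwprav".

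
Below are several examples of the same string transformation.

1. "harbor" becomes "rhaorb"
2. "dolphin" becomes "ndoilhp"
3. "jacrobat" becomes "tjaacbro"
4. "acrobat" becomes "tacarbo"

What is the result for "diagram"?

The pattern: swap the first and last characters, then take characters alternately from the front and the back (1st, last, 2nd, 2nd-last, ...).
Working it through for "diagram": intermediate "miagrad", final "mdiaarg".

mdiaarg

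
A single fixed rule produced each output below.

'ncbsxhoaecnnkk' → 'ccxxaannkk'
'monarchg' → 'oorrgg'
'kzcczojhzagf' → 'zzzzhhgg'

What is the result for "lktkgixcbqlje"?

The rule is to keep one character in every 3, starting at position 2 (positions 2nd, 5th, 8th, ...), then double every character.
Working it through for "lktkgixcbqlje": intermediate "kgcl", final "kkggccll".

kkggccll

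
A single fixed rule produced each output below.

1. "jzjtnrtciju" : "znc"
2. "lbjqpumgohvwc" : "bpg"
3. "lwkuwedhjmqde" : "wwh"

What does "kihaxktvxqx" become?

ixv

The rule is to delete the last 3 characters, then keep one character in every 3, starting at position 2 (positions 2nd, 5th, 8th, ...).
Applying that to "kihaxktvxqx" gives "ixv".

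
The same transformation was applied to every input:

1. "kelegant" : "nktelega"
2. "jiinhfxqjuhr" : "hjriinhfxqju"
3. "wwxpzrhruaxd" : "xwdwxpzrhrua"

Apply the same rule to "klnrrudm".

In each case the input is transformed by: swap the first and last characters, then move the last 2 characters to the front (rotate right by 2).
On "klnrrudm": the first step gives "mlnrrudk", and the second then gives "dkmlnrru".
(Check on "jiinhfxqjuhr": → "riinhfxqjuhj" → "hjriinhfxqju" ✓)

dkmlnrru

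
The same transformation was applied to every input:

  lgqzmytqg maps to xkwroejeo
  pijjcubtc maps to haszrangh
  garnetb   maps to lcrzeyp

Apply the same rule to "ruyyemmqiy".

What's happening: move the first 3 characters to the end (rotate left by 3), then shift every letter 2 places backward in the alphabet (wrapping around).
For "ruyyemmqiy", step one produces "yemmqiyruy"; step two turns that into "wckkogwpsw".

wckkogwpsw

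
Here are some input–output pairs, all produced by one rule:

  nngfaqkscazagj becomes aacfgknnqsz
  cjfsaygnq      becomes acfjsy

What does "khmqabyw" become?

ahkmq

Rule — delete the last 3 characters, then sort the characters into alphabetical order.
"khmqabyw" → "ahkmq".
(Check on "nngfaqkscazagj": → "nngfaqkscaz" → "aacfgknnqsz" ✓)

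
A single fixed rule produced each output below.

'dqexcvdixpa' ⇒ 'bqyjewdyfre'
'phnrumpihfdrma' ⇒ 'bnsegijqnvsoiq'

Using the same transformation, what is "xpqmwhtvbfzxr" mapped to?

syagcwuixnrqy

Rule — reverse the string, then shift every letter 1 place forward in the alphabet (wrapping around).
Starting from "xpqmwhtvbfzxr": after the first operation, "rxzfbvthwmqpx"; after the second, "syagcwuixnrqy".
(Check on "phnrumpihfdrma": → "amrdfhipmurnhp" → "bnsegijqnvsoiq" ✓)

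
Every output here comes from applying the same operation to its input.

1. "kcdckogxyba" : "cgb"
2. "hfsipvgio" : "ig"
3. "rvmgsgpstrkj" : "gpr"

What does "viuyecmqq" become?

ym

In each case the input is transformed by: delete the first 2 characters, then keep one character in every 3, starting at position 2 (positions 2nd, 5th, 8th, ...).
On "viuyecmqq" that produces "ym".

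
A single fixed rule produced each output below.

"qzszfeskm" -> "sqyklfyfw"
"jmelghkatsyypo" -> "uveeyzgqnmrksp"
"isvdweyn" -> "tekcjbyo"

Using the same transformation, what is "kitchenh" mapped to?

The rule is to shift every letter 6 places forward in the alphabet (wrapping around), then reverse the string.
Applying that to "kitchenh" gives "ntknizoq".

ntknizoq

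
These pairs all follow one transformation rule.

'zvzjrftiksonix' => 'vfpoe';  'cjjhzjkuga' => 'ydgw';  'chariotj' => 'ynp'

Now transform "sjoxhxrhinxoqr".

otnjm

Each output is the input with this applied: shift every letter 4 places backward in the alphabet (wrapping around), then keep one character in every 3, starting at position 1 (positions 1st, 4th, 7th, ...).
"sjoxhxrhinxoqr" → "ofktdtndejtkmn" → "otnjm".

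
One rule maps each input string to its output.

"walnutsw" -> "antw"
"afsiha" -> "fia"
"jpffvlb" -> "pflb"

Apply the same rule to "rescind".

Looking at the pairs, the operation is to swap each adjacent pair of characters (1↔2, 3↔4, ...), then keep every other character starting from the first (positions 1st, 3rd, 5th, ...).
For "rescind" the result is "ecnd".

ecnd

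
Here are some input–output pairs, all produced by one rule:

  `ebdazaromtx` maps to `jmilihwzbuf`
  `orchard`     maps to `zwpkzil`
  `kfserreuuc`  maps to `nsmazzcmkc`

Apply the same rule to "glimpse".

touqaxm

In each case the input is transformed by: swap each adjacent pair of characters (1↔2, 3↔4, ...), then shift every letter 8 places forward in the alphabet (wrapping around).
So "glimpse" becomes "touqaxm".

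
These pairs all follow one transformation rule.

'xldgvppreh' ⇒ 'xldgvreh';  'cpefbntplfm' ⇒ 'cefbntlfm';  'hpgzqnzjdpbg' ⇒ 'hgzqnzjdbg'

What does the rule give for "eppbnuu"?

ebnuu

The rule is to remove every "p".
For "eppbnuu" the result is "ebnuu".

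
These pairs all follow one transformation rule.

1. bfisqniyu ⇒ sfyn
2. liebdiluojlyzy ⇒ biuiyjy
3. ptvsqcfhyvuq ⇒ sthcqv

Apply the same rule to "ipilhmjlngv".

lplmg

The pattern: keep every other character starting from the second (positions 2nd, 4th, 6th, ...), then swap each adjacent pair of characters (1↔2, 3↔4, ...).
Working it through for "ipilhmjlngv": intermediate "plmlg", final "lplmg".
(Check on "ptvsqcfhyvuq": → "tschvq" → "sthcqv" ✓)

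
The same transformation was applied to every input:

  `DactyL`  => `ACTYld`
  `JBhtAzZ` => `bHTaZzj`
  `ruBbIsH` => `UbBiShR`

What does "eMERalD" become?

merALdE

The rule is to flip the case of every letter, then move the first character to the end.
On "eMERalD": the first step gives "EmerALd", and the second then gives "merALdE".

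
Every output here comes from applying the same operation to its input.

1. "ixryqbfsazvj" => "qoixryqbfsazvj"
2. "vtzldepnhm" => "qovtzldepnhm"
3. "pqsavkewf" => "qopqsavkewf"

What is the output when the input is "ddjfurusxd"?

In each case the input is transformed by: prepend "qo".
For "ddjfurusxd" the result is "qoddjfurusxd".

qoddjfurusxd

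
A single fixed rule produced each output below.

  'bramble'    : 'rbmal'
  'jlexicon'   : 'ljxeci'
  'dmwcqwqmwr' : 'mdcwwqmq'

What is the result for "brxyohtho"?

rbyxhoh

Looking at the pairs, the operation is to swap each adjacent pair of characters (1↔2, 3↔4, ...), then delete the last 2 characters.
"brxyohtho" → "rbyxhohto" → "rbyxhoh".
(Check on "dmwcqwqmwr": → "mdcwwqmqrw" → "mdcwwqmq" ✓)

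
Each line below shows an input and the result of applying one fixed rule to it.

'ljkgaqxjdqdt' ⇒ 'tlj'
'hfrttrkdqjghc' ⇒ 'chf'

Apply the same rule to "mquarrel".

What's happening: move the first 2 characters to the end (rotate left by 2), then keep only the last 3 characters.
On "mquarrel": the first step gives "uarrelmq", and the second then gives "lmq".
(Check on "ljkgaqxjdqdt": → "kgaqxjdqdtlj" → "tlj" ✓)

lmq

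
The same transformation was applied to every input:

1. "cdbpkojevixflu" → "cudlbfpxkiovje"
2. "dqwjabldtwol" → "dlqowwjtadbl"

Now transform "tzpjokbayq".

What's happening: take characters alternately from the front and the back (1st, last, 2nd, 2nd-last, ...).
So "tzpjokbayq" becomes "tqzypajbok".

tqzypajbok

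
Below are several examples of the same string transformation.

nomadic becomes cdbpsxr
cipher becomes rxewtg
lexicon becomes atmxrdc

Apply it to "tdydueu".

Looking at the pairs, the operation is to shift every letter 11 places backward in the alphabet (wrapping around).
For "tdydueu" the result is "isnsjtj".

isnsjtj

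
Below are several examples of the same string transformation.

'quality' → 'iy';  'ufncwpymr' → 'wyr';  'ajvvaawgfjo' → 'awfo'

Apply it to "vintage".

ae

The rule is to keep every other character starting from the first (positions 1st, 3rd, 5th, ...), then delete the first 2 characters.
Working it through for "vintage": intermediate "vnae", final "ae".
(Check on "ajvvaawgfjo": → "avawfo" → "awfo" ✓)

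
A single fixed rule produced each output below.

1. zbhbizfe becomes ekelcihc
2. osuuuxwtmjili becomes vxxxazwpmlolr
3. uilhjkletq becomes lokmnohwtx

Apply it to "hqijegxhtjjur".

tlmhjakwmmxuk

Looking at the pairs, the operation is to shift every letter 3 places forward in the alphabet (wrapping around), then move the first character to the end.
For "hqijegxhtjjur", step one produces "ktlmhjakwmmxu"; step two turns that into "tlmhjakwmmxuk".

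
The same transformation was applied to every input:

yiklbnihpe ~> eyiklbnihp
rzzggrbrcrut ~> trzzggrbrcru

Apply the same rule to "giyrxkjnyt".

tgiyrxkjny

The pattern: move the last character to the front.
On "giyrxkjnyt" that produces "tgiyrxkjny".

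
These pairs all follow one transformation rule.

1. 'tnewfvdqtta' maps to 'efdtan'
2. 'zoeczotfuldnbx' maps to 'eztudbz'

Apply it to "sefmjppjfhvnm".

fjpfvme

The transformation: move the first 2 characters to the end (rotate left by 2), then keep every other character starting from the first (positions 1st, 3rd, 5th, ...).
"sefmjppjfhvnm" → "fmjppjfhvnmse" → "fjpfvme".
(Check on "zoeczotfuldnbx": → "eczotfuldnbxzo" → "eztudbz" ✓)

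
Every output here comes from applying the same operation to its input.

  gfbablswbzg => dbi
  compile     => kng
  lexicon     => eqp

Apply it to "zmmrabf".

What's happening: shift every letter 2 places forward in the alphabet (wrapping around), then keep only the last 3 characters.
Working it through for "zmmrabf": intermediate "bootcdh", final "cdh".

cdh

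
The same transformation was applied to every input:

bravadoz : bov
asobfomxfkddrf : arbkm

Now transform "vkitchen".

vet

Each output is the input with this applied: take characters alternately from the front and the back (1st, last, 2nd, 2nd-last, ...), then keep one character in every 3, starting at position 1 (positions 1st, 4th, 7th, ...).
So "vkitchen" becomes "vet".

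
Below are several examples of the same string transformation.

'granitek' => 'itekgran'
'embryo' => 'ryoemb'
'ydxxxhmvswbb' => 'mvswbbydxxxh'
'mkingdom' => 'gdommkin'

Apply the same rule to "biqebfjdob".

fjdobbiqeb

Each output is the input with this applied: swap the front and back halves of the string.
"biqebfjdob" → "fjdobbiqeb".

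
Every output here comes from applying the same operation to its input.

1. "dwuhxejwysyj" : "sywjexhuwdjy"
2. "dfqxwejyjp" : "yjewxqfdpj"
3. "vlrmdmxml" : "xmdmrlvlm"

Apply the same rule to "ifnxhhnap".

nhhxnfipa

In each case the input is transformed by: move the last 2 characters to the front (rotate right by 2), then reverse the string.
"ifnxhhnap" → "apifnxhhn" → "nhhxnfipa".
(Check on "dfqxwejyjp": → "jpdfqxwejy" → "yjewxqfdpj" ✓)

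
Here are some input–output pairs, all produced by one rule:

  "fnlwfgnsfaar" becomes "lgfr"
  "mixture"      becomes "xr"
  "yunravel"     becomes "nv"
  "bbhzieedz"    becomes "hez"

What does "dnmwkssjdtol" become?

msdl

The rule is to keep one character in every 3, starting at position 3 (positions 3rd, 6th, 9th, ...).
For "dnmwkssjdtol" the result is "msdl".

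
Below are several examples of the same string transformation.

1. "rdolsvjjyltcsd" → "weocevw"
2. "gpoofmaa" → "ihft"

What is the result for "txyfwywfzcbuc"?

What's happening: shift every letter 7 places backward in the alphabet (wrapping around), then keep every other character starting from the second (positions 2nd, 4th, 6th, ...).
For "txyfwywfzcbuc", step one produces "mqryprpysvunv"; step two turns that into "qyryvn".

qyryvn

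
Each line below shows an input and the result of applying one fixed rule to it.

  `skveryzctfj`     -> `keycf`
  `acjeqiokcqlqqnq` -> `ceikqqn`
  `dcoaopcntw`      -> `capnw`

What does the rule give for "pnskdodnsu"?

What's happening: keep every other character starting from the second (positions 2nd, 4th, 6th, ...).
Doing the same to "pnskdodnsu": "nkonu".

nkonu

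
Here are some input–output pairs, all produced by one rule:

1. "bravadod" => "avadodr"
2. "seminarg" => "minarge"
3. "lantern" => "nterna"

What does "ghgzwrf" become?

The transformation: delete the first character, then move the first character to the end.
Working it through for "ghgzwrf": intermediate "hgzwrf", final "gzwrfh".

gzwrfh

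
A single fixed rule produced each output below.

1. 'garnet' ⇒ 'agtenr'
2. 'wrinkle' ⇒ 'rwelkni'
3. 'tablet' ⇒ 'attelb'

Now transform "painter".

apretni

What's happening: move the first 2 characters to the end (rotate left by 2), then reverse the string.
On "painter" that produces "apretni".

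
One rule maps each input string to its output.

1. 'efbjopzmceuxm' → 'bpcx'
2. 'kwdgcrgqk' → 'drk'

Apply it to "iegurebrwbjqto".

What's happening: keep one character in every 3, starting at position 3 (positions 3rd, 6th, 9th, ...).
For "iegurebrwbjqto" the result is "gewq".

gewq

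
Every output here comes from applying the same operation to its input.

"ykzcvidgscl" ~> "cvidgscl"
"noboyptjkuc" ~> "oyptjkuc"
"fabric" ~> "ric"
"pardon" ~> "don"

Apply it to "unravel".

avel

The pattern: delete the first 3 characters.
"unravel" → "avel".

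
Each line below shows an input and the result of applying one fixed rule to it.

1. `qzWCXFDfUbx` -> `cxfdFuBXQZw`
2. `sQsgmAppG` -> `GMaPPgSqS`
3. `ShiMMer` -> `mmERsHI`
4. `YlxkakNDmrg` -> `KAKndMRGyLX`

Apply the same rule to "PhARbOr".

Looking at the pairs, the operation is to move the first 3 characters to the end (rotate left by 3), then flip the case of every letter.
On "PhARbOr": the first step gives "RbOrPhA", and the second then gives "rBoRpHa".

rBoRpHa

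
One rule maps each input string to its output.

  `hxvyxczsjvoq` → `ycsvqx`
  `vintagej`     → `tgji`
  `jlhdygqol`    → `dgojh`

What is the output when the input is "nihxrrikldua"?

The rule is to move the first 3 characters to the end (rotate left by 3), then keep every other character starting from the first (positions 1st, 3rd, 5th, ...).
For "nihxrrikldua", step one produces "xrriklduanih"; step two turns that into "xrkdai".

xrkdai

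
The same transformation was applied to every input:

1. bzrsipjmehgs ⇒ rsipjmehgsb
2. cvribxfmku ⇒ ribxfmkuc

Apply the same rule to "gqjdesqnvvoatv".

jdesqnvvoatvg

What's happening: move the first 2 characters to the end (rotate left by 2), then delete the last character.
Starting from "gqjdesqnvvoatv": after the first operation, "jdesqnvvoatvgq"; after the second, "jdesqnvvoatvg".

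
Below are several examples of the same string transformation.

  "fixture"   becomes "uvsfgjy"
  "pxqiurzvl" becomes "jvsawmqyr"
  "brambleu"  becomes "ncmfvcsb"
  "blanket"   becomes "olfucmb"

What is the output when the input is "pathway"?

The rule is to move the first 3 characters to the end (rotate left by 3), then shift every letter 1 place forward in the alphabet (wrapping around).
"pathway" → "hwaypat" → "ixbzqbu".

ixbzqbu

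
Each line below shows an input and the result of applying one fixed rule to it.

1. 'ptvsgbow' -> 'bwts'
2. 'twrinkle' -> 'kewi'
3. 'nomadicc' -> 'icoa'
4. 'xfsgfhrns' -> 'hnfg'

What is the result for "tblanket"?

ktba

What's happening: keep every other character starting from the second (positions 2nd, 4th, 6th, ...), then swap the front and back halves of the string.
"tblanket" → "bakt" → "ktba".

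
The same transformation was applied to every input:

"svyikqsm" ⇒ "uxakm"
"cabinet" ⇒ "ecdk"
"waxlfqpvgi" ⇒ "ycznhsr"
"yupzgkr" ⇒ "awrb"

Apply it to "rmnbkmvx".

The transformation: delete the last 3 characters, then shift every letter 2 places forward in the alphabet (wrapping around).
On "rmnbkmvx": the first step gives "rmnbk", and the second then gives "topdm".

topdm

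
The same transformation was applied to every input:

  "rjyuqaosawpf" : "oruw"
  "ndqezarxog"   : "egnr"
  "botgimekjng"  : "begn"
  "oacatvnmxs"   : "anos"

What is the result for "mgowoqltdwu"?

lmww

In each case the input is transformed by: keep one character in every 3, starting at position 1 (positions 1st, 4th, 7th, ...), then sort the characters into alphabetical order.
Applying both steps to "mgowoqltdwu": "mwlw", then "lmww".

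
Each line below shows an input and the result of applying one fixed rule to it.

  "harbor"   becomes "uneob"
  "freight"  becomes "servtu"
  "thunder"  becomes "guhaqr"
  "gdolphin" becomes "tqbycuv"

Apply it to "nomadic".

abznqv

The transformation: shift every letter 13 places forward in the alphabet (wrapping around) — i.e. ROT13, then delete the last character.
Working it through for "nomadic": intermediate "abznqvp", final "abznqv".
(Check on "thunder": → "guhaqre" → "guhaqr" ✓)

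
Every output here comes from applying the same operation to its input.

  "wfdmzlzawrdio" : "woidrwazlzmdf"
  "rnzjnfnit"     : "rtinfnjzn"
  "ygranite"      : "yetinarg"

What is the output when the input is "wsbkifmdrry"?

The rule is to move the first character to the end, then reverse the string.
For "wsbkifmdrry", step one produces "sbkifmdrryw"; step two turns that into "wyrrdmfikbs".

wyrrdmfikbs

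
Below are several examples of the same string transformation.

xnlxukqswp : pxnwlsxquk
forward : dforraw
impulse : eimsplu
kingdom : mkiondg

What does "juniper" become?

Each output is the input with this applied: swap the first and last characters, then take characters alternately from the front and the back (1st, last, 2nd, 2nd-last, ...).
Applying that to "juniper" gives "rjuenpi".

rjuenpi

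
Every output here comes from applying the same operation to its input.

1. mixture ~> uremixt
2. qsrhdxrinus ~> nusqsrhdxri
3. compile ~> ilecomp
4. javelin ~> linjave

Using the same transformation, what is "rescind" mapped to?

Each output is the input with this applied: move the last 3 characters to the front (rotate right by 3).
"rescind" → "indresc".

indresc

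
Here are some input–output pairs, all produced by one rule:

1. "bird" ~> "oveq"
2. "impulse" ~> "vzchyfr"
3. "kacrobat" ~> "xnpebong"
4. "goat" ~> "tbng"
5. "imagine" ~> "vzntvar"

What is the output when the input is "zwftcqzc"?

In each case the input is transformed by: shift every letter 13 places forward in the alphabet (wrapping around) — i.e. ROT13.
Applying that to "zwftcqzc" gives "mjsgpdmp".

mjsgpdmp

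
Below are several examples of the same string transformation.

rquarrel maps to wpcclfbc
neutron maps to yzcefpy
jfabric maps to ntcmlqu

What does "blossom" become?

In each case the input is transformed by: reverse the string, then shift every letter 11 places forward in the alphabet (wrapping around).
So "blossom" becomes "xzddzwm".
(Check on "neutron": → "nortuen" → "yzcefpy" ✓)

xzddzwm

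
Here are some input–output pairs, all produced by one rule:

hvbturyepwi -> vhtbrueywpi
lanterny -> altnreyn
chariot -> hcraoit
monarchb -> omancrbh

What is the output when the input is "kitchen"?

ikctehn

Looking at the pairs, the operation is to swap each adjacent pair of characters (1↔2, 3↔4, ...).
Doing the same to "kitchen": "ikctehn".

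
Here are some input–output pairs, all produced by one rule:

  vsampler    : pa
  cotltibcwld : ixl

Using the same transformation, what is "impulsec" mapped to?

eh

Each output is the input with this applied: shift every letter 11 places backward in the alphabet (wrapping around), then keep one character in every 3, starting at position 3 (positions 3rd, 6th, 9th, ...).
So "impulsec" becomes "eh".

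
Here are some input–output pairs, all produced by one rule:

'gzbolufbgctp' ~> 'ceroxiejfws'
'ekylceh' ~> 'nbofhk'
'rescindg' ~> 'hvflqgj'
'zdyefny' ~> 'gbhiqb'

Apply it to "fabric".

deulf

In each case the input is transformed by: delete the first character, then shift every letter 3 places forward in the alphabet (wrapping around).
For "fabric", step one produces "abric"; step two turns that into "deulf".
(Check on "gzbolufbgctp": → "zbolufbgctp" → "ceroxiejfws" ✓)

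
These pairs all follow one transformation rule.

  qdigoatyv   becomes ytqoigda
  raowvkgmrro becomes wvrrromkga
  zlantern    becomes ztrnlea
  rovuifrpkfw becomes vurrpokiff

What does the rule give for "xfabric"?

The pattern: delete the last character, then sort the characters into reverse alphabetical order.
On "xfabric": the first step gives "xfabri", and the second then gives "xrifba".

xrifba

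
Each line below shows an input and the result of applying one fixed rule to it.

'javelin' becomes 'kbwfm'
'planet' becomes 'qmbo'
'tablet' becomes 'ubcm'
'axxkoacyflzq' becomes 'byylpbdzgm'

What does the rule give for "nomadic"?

Each output is the input with this applied: delete the last 2 characters, then shift every letter 1 place forward in the alphabet (wrapping around).
Working it through for "nomadic": intermediate "nomad", final "opnbe".

opnbe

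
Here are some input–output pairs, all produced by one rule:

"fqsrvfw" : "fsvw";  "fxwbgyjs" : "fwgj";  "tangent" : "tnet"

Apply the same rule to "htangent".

What's happening: keep every other character starting from the first (positions 1st, 3rd, 5th, ...).
So "htangent" becomes "hagn".

hagn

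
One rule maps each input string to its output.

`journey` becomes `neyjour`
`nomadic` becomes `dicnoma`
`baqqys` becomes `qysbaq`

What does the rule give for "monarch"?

Rule — move the last 3 characters to the front (rotate right by 3).
On "monarch" that produces "rchmona".

rchmona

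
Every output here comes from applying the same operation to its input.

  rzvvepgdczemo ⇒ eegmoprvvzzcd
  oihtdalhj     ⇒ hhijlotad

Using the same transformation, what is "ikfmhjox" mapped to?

In each case the input is transformed by: sort the characters into alphabetical order, then move the first 2 characters to the end (rotate left by 2).
Applying both steps to "ikfmhjox": "fhijkmox", then "ijkmoxfh".

ijkmoxfh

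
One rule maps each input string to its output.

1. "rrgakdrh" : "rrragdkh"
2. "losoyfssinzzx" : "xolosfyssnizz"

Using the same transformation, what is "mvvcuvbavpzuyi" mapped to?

yvmcvvuabpvuzi

Looking at the pairs, the operation is to swap each adjacent pair of characters (1↔2, 3↔4, ...), then move the last character to the front.
For "mvvcuvbavpzuyi", step one produces "vmcvvuabpvuziy"; step two turns that into "yvmcvvuabpvuzi".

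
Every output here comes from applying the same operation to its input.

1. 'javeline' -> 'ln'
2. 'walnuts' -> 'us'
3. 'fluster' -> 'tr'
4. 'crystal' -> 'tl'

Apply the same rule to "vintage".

The rule is to keep every other character starting from the first (positions 1st, 3rd, 5th, ...), then delete the first 2 characters.
Applying both steps to "vintage": "vnae", then "ae".

ae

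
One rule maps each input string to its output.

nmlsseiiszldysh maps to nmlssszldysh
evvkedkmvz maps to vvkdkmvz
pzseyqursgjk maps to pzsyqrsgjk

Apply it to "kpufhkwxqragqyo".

The pattern: remove every vowel.
Doing the same to "kpufhkwxqragqyo": "kpfhkwxqrgqy".

kpfhkwxqrgqy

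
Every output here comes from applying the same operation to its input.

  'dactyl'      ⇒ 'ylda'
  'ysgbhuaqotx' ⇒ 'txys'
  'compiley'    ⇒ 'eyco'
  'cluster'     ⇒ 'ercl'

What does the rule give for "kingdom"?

omki

Looking at the pairs, the operation is to move the first 2 characters to the end (rotate left by 2), then keep only the last 4 characters.
"kingdom" → "ngdomki" → "omki".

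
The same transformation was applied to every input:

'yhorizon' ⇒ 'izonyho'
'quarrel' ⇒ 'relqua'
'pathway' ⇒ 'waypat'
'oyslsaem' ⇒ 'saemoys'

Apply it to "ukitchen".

chenuki

Rule — move the first 3 characters to the end (rotate left by 3), then delete the first character.
For "ukitchen", step one produces "tchenuki"; step two turns that into "chenuki".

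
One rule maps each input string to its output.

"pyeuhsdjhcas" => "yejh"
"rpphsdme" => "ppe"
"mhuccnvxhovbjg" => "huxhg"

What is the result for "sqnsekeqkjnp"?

Looking at the pairs, the operation is to swap each adjacent pair of characters (1↔2, 3↔4, ...), then keep one character in every 3, starting at position 1 (positions 1st, 4th, 7th, ...).
For "sqnsekeqkjnp" the result is "qnqk".
(Check on "pyeuhsdjhcas": → "ypueshjdchsa" → "yejh" ✓)

qnqk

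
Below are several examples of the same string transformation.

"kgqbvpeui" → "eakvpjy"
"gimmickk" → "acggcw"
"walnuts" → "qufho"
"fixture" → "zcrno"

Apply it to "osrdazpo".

imlxut

What's happening: delete the last 2 characters, then shift every letter 6 places backward in the alphabet (wrapping around).
Applying both steps to "osrdazpo": "osrdaz", then "imlxut".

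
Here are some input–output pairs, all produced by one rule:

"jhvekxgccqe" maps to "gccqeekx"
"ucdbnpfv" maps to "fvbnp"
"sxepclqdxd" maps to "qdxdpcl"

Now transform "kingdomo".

In each case the input is transformed by: delete the first 3 characters, then move the first 3 characters to the end (rotate left by 3).
For "kingdomo", step one produces "gdomo"; step two turns that into "mogdo".

mogdo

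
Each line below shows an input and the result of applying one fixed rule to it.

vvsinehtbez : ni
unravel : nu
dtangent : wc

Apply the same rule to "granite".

cn

The pattern: shift every letter 9 places forward in the alphabet (wrapping around), then keep only the last 2 characters.
Doing the same to "granite": "cn".
(Check on "vvsinehtbez": → "eebrwnqckni" → "ni" ✓)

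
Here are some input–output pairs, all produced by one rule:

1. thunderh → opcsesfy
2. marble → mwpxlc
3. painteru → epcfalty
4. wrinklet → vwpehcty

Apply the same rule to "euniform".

qzcxpfyt

The transformation: shift every letter 11 places forward in the alphabet (wrapping around), then swap the front and back halves of the string.
Doing the same to "euniform": "qzcxpfyt".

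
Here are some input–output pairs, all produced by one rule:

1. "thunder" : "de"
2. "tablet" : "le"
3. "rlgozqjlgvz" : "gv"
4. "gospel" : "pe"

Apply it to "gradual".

Each output is the input with this applied: move the last 3 characters to the front (rotate right by 3), then keep only the first 2 characters.
So "gradual" becomes "ua".

ua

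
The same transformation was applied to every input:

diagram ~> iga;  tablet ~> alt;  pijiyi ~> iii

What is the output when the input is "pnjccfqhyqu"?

The transformation: keep every other character starting from the second (positions 2nd, 4th, 6th, ...).
Doing the same to "pnjccfqhyqu": "ncfhq".

ncfhq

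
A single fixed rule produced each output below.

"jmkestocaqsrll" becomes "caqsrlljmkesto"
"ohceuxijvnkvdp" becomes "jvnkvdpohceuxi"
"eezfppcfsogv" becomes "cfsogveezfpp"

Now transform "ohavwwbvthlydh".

vthlydhohavwwb

The rule is to swap the front and back halves of the string.
"ohavwwbvthlydh" → "vthlydhohavwwb".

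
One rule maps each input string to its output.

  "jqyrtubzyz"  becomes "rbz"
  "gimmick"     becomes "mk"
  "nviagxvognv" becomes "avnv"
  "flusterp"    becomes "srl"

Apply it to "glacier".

Looking at the pairs, the operation is to move the first 2 characters to the end (rotate left by 2), then keep one character in every 3, starting at position 2 (positions 2nd, 5th, 8th, ...).
Applying both steps to "glacier": "aciergl", then "cr".

cr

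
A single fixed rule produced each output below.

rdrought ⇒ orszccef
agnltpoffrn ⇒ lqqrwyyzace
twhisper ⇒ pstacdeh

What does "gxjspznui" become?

rtuyadfik

Rule — sort the characters into alphabetical order, then shift every letter 11 places forward in the alphabet (wrapping around).
Applying both steps to "gxjspznui": "gijnpsuxz", then "rtuyadfik".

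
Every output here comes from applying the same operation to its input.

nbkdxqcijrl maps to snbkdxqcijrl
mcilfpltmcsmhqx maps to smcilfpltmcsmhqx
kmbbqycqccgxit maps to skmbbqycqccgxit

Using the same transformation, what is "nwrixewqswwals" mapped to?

The transformation: prepend "s".
On "nwrixewqswwals" that produces "snwrixewqswwals".

snwrixewqswwals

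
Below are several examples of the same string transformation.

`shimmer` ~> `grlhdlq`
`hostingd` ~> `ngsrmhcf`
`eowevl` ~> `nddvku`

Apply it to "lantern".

Looking at the pairs, the operation is to swap each adjacent pair of characters (1↔2, 3↔4, ...), then shift every letter 1 place backward in the alphabet (wrapping around).
On "lantern": the first step gives "altnren", and the second then gives "zksmqdm".

zksmqdm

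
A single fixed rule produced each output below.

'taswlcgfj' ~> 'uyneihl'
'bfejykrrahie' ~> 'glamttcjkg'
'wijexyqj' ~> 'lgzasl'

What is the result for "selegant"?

What's happening: shift every letter 2 places forward in the alphabet (wrapping around), then delete the first 2 characters.
For "selegant", step one produces "ugngicpv"; step two turns that into "ngicpv".

ngicpv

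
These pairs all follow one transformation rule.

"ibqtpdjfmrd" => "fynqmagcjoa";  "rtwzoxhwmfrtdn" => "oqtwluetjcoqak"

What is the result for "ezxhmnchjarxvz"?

bwuejkzegxousw

What's happening: shift every letter 3 places backward in the alphabet (wrapping around).
So "ezxhmnchjarxvz" becomes "bwuejkzegxousw".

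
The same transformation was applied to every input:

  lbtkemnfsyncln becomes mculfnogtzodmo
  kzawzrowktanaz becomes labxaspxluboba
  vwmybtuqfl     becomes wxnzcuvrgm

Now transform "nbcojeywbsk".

ocdpkfzxctl

The transformation: shift every letter 1 place forward in the alphabet (wrapping around).
For "nbcojeywbsk" the result is "ocdpkfzxctl".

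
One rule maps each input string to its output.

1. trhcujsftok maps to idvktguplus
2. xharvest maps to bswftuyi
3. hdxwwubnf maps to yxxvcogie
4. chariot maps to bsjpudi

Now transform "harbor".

scpsib

The transformation: move the first 2 characters to the end (rotate left by 2), then shift every letter 1 place forward in the alphabet (wrapping around).
Applying that to "harbor" gives "scpsib".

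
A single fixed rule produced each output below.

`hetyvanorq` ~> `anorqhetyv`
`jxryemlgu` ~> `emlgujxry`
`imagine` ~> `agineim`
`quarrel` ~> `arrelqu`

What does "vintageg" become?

What's happening: move the last 2 characters to the front (rotate right by 2), then move the last 3 characters to the front (rotate right by 3).
"vintageg" → "egvintag" → "tagegvin".

tagegvin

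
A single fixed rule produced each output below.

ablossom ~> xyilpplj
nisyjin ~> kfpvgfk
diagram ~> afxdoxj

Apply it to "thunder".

qerkabo

The pattern: shift every letter 3 places backward in the alphabet (wrapping around).
So "thunder" becomes "qerkabo".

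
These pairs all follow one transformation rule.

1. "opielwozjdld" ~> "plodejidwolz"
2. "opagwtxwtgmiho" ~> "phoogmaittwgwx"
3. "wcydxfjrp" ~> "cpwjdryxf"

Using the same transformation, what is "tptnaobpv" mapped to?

The pattern: swap each adjacent pair of characters (1↔2, 3↔4, ...), then take characters alternately from the front and the back (1st, last, 2nd, 2nd-last, ...).
Applying both steps to "tptnaobpv": "ptntoapbv", then "pvtbnptao".

pvtbnptao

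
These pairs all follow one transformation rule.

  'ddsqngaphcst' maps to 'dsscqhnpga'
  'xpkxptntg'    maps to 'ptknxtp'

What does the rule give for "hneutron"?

The transformation: take characters alternately from the front and the back (1st, last, 2nd, 2nd-last, ...), then delete the first 2 characters.
On "hneutron": the first step gives "hnnoerut", and the second then gives "noerut".

noerut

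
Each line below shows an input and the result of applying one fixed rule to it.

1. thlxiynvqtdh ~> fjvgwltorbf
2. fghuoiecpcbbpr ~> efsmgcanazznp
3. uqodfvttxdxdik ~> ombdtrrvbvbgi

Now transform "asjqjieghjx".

In each case the input is transformed by: shift every letter 2 places backward in the alphabet (wrapping around), then delete the first character.
"asjqjieghjx" → "yqhohgcefhv" → "qhohgcefhv".
(Check on "fghuoiecpcbbpr": → "defsmgcanazznp" → "efsmgcanazznp" ✓)

qhohgcefhv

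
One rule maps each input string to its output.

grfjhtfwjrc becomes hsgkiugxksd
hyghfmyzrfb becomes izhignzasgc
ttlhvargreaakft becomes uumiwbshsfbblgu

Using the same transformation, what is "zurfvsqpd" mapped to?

avsgwtrqe

In each case the input is transformed by: shift every letter 1 place forward in the alphabet (wrapping around).
So "zurfvsqpd" becomes "avsgwtrqe".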